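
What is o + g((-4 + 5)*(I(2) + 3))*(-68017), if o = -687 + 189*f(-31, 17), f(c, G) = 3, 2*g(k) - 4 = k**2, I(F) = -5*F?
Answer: -3605141/2 ≈ -1.8026e+6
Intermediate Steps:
g(k) = 2 + k**2/2
o = -120 (o = -687 + 189*3 = -687 + 567 = -120)
o + g((-4 + 5)*(I(2) + 3))*(-68017) = -120 + (2 + ((-4 + 5)*(-5*2 + 3))**2/2)*(-68017) = -120 + (2 + (1*(-10 + 3))**2/2)*(-68017) = -120 + (2 + (1*(-7))**2/2)*(-68017) = -120 + (2 + (1/2)*(-7)**2)*(-68017) = -120 + (2 + (1/2)*49)*(-68017) = -120 + (2 + 49/2)*(-68017) = -120 + (53/2)*(-68017) = -120 - 3604901/2 = -3605141/2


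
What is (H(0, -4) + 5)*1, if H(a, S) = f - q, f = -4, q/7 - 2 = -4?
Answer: 15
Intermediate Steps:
q = -14 (q = 14 + 7*(-4) = 14 - 28 = -14)
H(a, S) = 10 (H(a, S) = -4 - 1*(-14) = -4 + 14 = 10)
(H(0, -4) + 5)*1 = (10 + 5)*1 = 15*1 = 15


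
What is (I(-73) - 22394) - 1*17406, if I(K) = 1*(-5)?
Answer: -39805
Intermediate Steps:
I(K) = -5
(I(-73) - 22394) - 1*17406 = (-5 - 22394) - 1*17406 = -22399 - 17406 = -39805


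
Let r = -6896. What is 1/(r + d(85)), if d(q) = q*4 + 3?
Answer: -1/6553 ≈ -0.00015260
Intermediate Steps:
d(q) = 3 + 4*q (d(q) = 4*q + 3 = 3 + 4*q)
1/(r + d(85)) = 1/(-6896 + (3 + 4*85)) = 1/(-6896 + (3 + 340)) = 1/(-6896 + 343) = 1/(-6553) = -1/6553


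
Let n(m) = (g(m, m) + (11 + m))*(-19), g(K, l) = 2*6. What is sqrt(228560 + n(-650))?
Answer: sqrt(240473) ≈ 490.38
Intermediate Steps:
g(K, l) = 12
n(m) = -437 - 19*m (n(m) = (12 + (11 + m))*(-19) = (23 + m)*(-19) = -437 - 19*m)
sqrt(228560 + n(-650)) = sqrt(228560 + (-437 - 19*(-650))) = sqrt(228560 + (-437 + 12350)) = sqrt(228560 + 11913) = sqrt(240473)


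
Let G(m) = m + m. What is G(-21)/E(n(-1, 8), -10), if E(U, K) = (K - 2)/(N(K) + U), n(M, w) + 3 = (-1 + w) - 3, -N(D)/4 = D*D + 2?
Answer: -2849/2 ≈ -1424.5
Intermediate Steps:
N(D) = -8 - 4*D² (N(D) = -4*(D*D + 2) = -4*(D² + 2) = -4*(2 + D²) = -8 - 4*D²)
n(M, w) = -7 + w (n(M, w) = -3 + ((-1 + w) - 3) = -3 + (-4 + w) = -7 + w)
E(U, K) = (-2 + K)/(-8 + U - 4*K²) (E(U, K) = (K - 2)/((-8 - 4*K²) + U) = (-2 + K)/(-8 + U - 4*K²))
G(m) = 2*m
G(-21)/E(n(-1, 8), -10) = (2*(-21))/(((2 - 1*(-10))/(8 - (-7 + 8) + 4*(-10)²))) = -42*(8 - 1*1 + 4*100)/(2 + 10) = -42/(12/(8 - 1 + 400)) = -42/(12/407) = -42/((1/407)*12) = -42/12/407 = -42*407/12 = -2849/2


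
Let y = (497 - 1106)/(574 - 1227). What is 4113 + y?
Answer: 2686398/653 ≈ 4113.9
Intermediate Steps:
y = 609/653 (y = -609/(-653) = -609*(-1/653) = 609/653 ≈ 0.93262)
4113 + y = 4113 + 609/653 = 2686398/653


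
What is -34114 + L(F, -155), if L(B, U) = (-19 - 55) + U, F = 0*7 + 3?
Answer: -34343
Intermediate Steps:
F = 3 (F = 0 + 3 = 3)
L(B, U) = -74 + U
-34114 + L(F, -155) = -34114 + (-74 - 155) = -34114 - 229 = -34343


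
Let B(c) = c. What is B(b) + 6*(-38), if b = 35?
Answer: -193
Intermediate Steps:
B(b) + 6*(-38) = 35 + 6*(-38) = 35 - 228 = -193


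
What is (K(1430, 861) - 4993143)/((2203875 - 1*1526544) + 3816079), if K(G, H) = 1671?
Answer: -2495736/2246705 ≈ -1.1108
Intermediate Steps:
(K(1430, 861) - 4993143)/((2203875 - 1*1526544) + 3816079) = (1671 - 4993143)/((2203875 - 1*1526544) + 3816079) = -4991472/((2203875 - 1526544) + 3816079) = -4991472/(677331 + 3816079) = -4991472/4493410 = -4991472*1/4493410 = -2495736/2246705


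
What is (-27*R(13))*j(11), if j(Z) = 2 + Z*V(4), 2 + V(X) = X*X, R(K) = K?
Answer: -54756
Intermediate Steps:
V(X) = -2 + X² (V(X) = -2 + X*X = -2 + X²)
j(Z) = 2 + 14*Z (j(Z) = 2 + Z*(-2 + 4²) = 2 + Z*(-2 + 16) = 2 + Z*14 = 2 + 14*Z)
(-27*R(13))*j(11) = (-27*13)*(2 + 14*11) = -351*(2 + 154) = -351*156 = -54756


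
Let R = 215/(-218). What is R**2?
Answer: 46225/47524 ≈ 0.97267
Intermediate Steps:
R = -215/218 (R = 215*(-1/218) = -215/218 ≈ -0.98624)
R**2 = (-215/218)**2 = 46225/47524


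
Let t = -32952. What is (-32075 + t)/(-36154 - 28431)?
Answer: 65027/64585 ≈ 1.0068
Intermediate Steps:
(-32075 + t)/(-36154 - 28431) = (-32075 - 32952)/(-36154 - 28431) = -65027/(-64585) = -65027*(-1/64585) = 65027/64585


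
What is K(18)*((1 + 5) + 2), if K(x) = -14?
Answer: -112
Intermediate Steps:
K(18)*((1 + 5) + 2) = -14*((1 + 5) + 2) = -14*(6 + 2) = -14*8 = -112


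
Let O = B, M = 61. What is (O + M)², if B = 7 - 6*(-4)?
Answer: 8464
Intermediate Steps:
B = 31 (B = 7 + 24 = 31)
O = 31
(O + M)² = (31 + 61)² = 92² = 8464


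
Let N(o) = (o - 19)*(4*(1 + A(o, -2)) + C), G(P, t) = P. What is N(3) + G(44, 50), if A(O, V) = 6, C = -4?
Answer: -340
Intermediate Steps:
N(o) = -456 + 24*o (N(o) = (o - 19)*(4*(1 + 6) - 4) = (-19 + o)*(4*7 - 4) = (-19 + o)*(28 - 4) = (-19 + o)*24 = -456 + 24*o)
N(3) + G(44, 50) = (-456 + 24*3) + 44 = (-456 + 72) + 44 = -384 + 44 = -340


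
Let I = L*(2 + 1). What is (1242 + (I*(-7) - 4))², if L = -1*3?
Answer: 1692601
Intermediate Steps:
L = -3
I = -9 (I = -3*(2 + 1) = -3*3 = -9)
(1242 + (I*(-7) - 4))² = (1242 + (-9*(-7) - 4))² = (1242 + (63 - 4))² = (1242 + 59)² = 1301² = 1692601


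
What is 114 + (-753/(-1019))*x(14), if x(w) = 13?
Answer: 125955/1019 ≈ 123.61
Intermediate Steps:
114 + (-753/(-1019))*x(14) = 114 - 753/(-1019)*13 = 114 - 753*(-1/1019)*13 = 114 + (753/1019)*13 = 114 + 9789/1019 = 125955/1019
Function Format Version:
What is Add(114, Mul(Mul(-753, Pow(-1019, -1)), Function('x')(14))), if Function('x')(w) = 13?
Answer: Rational(125955, 1019) ≈ 123.61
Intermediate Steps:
Add(114, Mul(Mul(-753, Pow(-1019, -1)), Function('x')(14))) = Add(114, Mul(Mul(-753, Pow(-1019, -1)), 13)) = Add(114, Mul(Mul(-753, Rational(-1, 1019)), 13)) = Add(114, Mul(Rational(753, 1019), 13)) = Add(114, Rational(9789, 1019)) = Rational(125955, 1019)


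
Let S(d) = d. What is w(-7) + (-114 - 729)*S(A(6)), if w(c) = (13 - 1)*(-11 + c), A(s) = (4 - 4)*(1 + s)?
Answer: -216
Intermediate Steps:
A(s) = 0 (A(s) = 0*(1 + s) = 0)
w(c) = -132 + 12*c (w(c) = 12*(-11 + c) = -132 + 12*c)
w(-7) + (-114 - 729)*S(A(6)) = (-132 + 12*(-7)) + (-114 - 729)*0 = (-132 - 84) - 843*0 = -216 + 0 = -216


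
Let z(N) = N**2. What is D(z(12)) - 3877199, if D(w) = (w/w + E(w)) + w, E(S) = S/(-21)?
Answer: -27139426/7 ≈ -3.8771e+6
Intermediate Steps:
E(S) = -S/21 (E(S) = S*(-1/21) = -S/21)
D(w) = 1 + 20*w/21 (D(w) = (w/w - w/21) + w = (1 - w/21) + w = 1 + 20*w/21)
D(z(12)) - 3877199 = (1 + (20/21)*12**2) - 3877199 = (1 + (20/21)*144) - 3877199 = (1 + 960/7) - 3877199 = 967/7 - 3877199 = -27139426/7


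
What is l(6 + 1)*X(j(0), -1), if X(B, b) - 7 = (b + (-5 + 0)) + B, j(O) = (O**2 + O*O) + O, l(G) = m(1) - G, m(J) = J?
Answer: -6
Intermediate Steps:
l(G) = 1 - G
j(O) = O + 2*O**2 (j(O) = (O**2 + O**2) + O = 2*O**2 + O = O + 2*O**2)
X(B, b) = 2 + B + b (X(B, b) = 7 + ((b + (-5 + 0)) + B) = 7 + ((b - 5) + B) = 7 + ((-5 + b) + B) = 7 + (-5 + B + b) = 2 + B + b)
l(6 + 1)*X(j(0), -1) = (1 - (6 + 1))*(2 + 0*(1 + 2*0) - 1) = (1 - 1*7)*(2 + 0*(1 + 0) - 1) = (1 - 7)*(2 + 0*1 - 1) = -6*(2 + 0 - 1) = -6*1 = -6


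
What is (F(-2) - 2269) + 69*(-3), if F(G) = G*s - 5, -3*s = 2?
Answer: -7439/3 ≈ -2479.7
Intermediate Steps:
s = -⅔ (s = -⅓*2 = -⅔ ≈ -0.66667)
F(G) = -5 - 2*G/3 (F(G) = G*(-⅔) - 5 = -2*G/3 - 5 = -5 - 2*G/3)
(F(-2) - 2269) + 69*(-3) = ((-5 - ⅔*(-2)) - 2269) + 69*(-3) = ((-5 + 4/3) - 2269) - 207 = (-11/3 - 2269) - 207 = -6818/3 - 207 = -7439/3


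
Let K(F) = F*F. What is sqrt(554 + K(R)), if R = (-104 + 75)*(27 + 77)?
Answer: sqrt(9096810) ≈ 3016.1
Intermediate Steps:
R = -3016 (R = -29*104 = -3016)
K(F) = F**2
sqrt(554 + K(R)) = sqrt(554 + (-3016)**2) = sqrt(554 + 9096256) = sqrt(9096810)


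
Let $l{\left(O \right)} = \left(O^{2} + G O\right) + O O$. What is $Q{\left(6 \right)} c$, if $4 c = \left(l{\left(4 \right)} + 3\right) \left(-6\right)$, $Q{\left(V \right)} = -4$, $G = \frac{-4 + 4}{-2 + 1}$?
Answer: $210$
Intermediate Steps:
$G = 0$ ($G = \frac{0}{-1} = 0 \left(-1\right) = 0$)
$l{\left(O \right)} = 2 O^{2}$ ($l{\left(O \right)} = \left(O^{2} + 0 O\right) + O O = \left(O^{2} + 0\right) + O^{2} = O^{2} + O^{2} = 2 O^{2}$)
$c = - \frac{105}{2}$ ($c = \frac{\left(2 \cdot 4^{2} + 3\right) \left(-6\right)}{4} = \frac{\left(2 \cdot 16 + 3\right) \left(-6\right)}{4} = \frac{\left(32 + 3\right) \left(-6\right)}{4} = \frac{35 \left(-6\right)}{4} = \frac{1}{4} \left(-210\right) = - \frac{105}{2} \approx -52.5$)
$Q{\left(6 \right)} c = \left(-4\right) \left(- \frac{105}{2}\right) = 210$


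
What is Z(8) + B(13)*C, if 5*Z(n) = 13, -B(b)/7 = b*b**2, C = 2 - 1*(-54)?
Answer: -4306107/5 ≈ -8.6122e+5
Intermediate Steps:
C = 56 (C = 2 + 54 = 56)
B(b) = -7*b**3 (B(b) = -7*b*b**2 = -7*b**3)
Z(n) = 13/5 (Z(n) = (1/5)*13 = 13/5)
Z(8) + B(13)*C = 13/5 - 7*13**3*56 = 13/5 - 7*2197*56 = 13/5 - 15379*56 = 13/5 - 861224 = -4306107/5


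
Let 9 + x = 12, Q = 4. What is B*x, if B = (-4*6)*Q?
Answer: -288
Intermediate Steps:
x = 3 (x = -9 + 12 = 3)
B = -96 (B = -4*6*4 = -24*4 = -96)
B*x = -96*3 = -288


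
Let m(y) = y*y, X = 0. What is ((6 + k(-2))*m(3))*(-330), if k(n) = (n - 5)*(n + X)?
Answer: -59400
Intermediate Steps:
k(n) = n*(-5 + n) (k(n) = (n - 5)*(n + 0) = (-5 + n)*n = n*(-5 + n))
m(y) = y²
((6 + k(-2))*m(3))*(-330) = ((6 - 2*(-5 - 2))*3²)*(-330) = ((6 - 2*(-7))*9)*(-330) = ((6 + 14)*9)*(-330) = (20*9)*(-330) = 180*(-330) = -59400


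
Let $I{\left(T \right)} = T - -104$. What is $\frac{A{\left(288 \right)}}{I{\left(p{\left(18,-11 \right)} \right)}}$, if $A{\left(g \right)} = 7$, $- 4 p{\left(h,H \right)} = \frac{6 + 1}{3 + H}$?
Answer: $\frac{224}{3335} \approx 0.067166$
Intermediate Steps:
$p{\left(h,H \right)} = - \frac{7}{4 \left(3 + H\right)}$ ($p{\left(h,H \right)} = - \frac{\left(6 + 1\right) \frac{1}{3 + H}}{4} = - \frac{7 \frac{1}{3 + H}}{4} = - \frac{7}{4 \left(3 + H\right)}$)
$I{\left(T \right)} = 104 + T$ ($I{\left(T \right)} = T + 104 = 104 + T$)
$\frac{A{\left(288 \right)}}{I{\left(p{\left(18,-11 \right)} \right)}} = \frac{7}{104 - \frac{7}{12 + 4 \left(-11\right)}} = \frac{7}{104 - \frac{7}{12 - 44}} = \frac{7}{104 - \frac{7}{-32}} = \frac{7}{104 - - \frac{7}{32}} = \frac{7}{104 + \frac{7}{32}} = \frac{7}{\frac{3335}{32}} = 7 \cdot \frac{32}{3335} = \frac{224}{3335}$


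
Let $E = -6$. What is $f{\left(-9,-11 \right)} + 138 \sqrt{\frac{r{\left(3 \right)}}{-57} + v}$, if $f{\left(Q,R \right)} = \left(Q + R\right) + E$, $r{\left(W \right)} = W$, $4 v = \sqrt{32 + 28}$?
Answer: $-26 + \frac{69 \sqrt{-76 + 722 \sqrt{15}}}{19} \approx 163.41$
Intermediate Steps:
$v = \frac{\sqrt{15}}{2}$ ($v = \frac{\sqrt{32 + 28}}{4} = \frac{\sqrt{60}}{4} = \frac{2 \sqrt{15}}{4} = \frac{\sqrt{15}}{2} \approx 1.9365$)
$f{\left(Q,R \right)} = -6 + Q + R$ ($f{\left(Q,R \right)} = \left(Q + R\right) - 6 = -6 + Q + R$)
$f{\left(-9,-11 \right)} + 138 \sqrt{\frac{r{\left(3 \right)}}{-57} + v} = \left(-6 - 9 - 11\right) + 138 \sqrt{\frac{3}{-57} + \frac{\sqrt{15}}{2}} = -26 + 138 \sqrt{3 \left(- \frac{1}{57}\right) + \frac{\sqrt{15}}{2}} = -26 + 138 \sqrt{- \frac{1}{19} + \frac{\sqrt{15}}{2}}$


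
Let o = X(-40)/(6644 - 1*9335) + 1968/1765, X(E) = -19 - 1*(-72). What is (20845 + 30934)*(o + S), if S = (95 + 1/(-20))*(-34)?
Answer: -122102686780109/730710 ≈ -1.6710e+8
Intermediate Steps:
X(E) = 53 (X(E) = -19 + 72 = 53)
S = -32283/10 (S = (95 - 1/20)*(-34) = (1899/20)*(-34) = -32283/10 ≈ -3228.3)
o = 5202343/4749615 (o = 53/(6644 - 1*9335) + 1968/1765 = 53/(6644 - 9335) + 1968*(1/1765) = 53/(-2691) + 1968/1765 = 53*(-1/2691) + 1968/1765 = -53/2691 + 1968/1765 = 5202343/4749615 ≈ 1.0953)
(20845 + 30934)*(o + S) = (20845 + 30934)*(5202343/4749615 - 32283/10) = 51779*(-30655959523/9499230) = -122102686780109/730710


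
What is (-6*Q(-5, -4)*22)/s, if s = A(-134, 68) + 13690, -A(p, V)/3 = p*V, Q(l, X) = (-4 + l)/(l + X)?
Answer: -66/20513 ≈ -0.0032175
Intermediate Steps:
Q(l, X) = (-4 + l)/(X + l)
A(p, V) = -3*V*p (A(p, V) = -3*p*V = -3*V*p)
s = 41026 (s = -3*68*(-134) + 13690 = 27336 + 13690 = 41026)
(-6*Q(-5, -4)*22)/s = (-6*(-4 - 5)/(-4 - 5)*22)/41026 = (-6*(-9)/(-9)*22)*(1/41026) = (-(-2)*(-9)/3*22)*(1/41026) = (-6*1*22)*(1/41026) = -6*22*(1/41026) = -132*1/41026 = -66/20513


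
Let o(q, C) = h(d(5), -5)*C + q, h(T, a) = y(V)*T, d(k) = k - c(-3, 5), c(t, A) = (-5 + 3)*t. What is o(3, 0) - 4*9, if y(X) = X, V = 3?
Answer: -33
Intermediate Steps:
c(t, A) = -2*t
d(k) = -6 + k (d(k) = k - (-2)*(-3) = k - 1*6 = k - 6 = -6 + k)
h(T, a) = 3*T
o(q, C) = q - 3*C (o(q, C) = (3*(-6 + 5))*C + q = (3*(-1))*C + q = -3*C + q = q - 3*C)
o(3, 0) - 4*9 = (3 - 3*0) - 4*9 = (3 + 0) - 36 = 3 - 36 = -33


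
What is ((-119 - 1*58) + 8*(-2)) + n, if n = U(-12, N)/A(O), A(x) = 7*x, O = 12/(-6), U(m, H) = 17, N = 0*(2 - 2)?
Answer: -2719/14 ≈ -194.21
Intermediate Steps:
N = 0 (N = 0*0 = 0)
O = -2 (O = 12*(-⅙) = -2)
n = -17/14 (n = 17/((7*(-2))) = 17/(-14) = 17*(-1/14) = -17/14 ≈ -1.2143)
((-119 - 1*58) + 8*(-2)) + n = ((-119 - 1*58) + 8*(-2)) - 17/14 = ((-119 - 58) - 16) - 17/14 = (-177 - 16) - 17/14 = -193 - 17/14 = -2719/14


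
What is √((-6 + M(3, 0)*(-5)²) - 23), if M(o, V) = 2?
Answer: √21 ≈ 4.5826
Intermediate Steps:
√((-6 + M(3, 0)*(-5)²) - 23) = √((-6 + 2*(-5)²) - 23) = √((-6 + 2*25) - 23) = √((-6 + 50) - 23) = √(44 - 23) = √21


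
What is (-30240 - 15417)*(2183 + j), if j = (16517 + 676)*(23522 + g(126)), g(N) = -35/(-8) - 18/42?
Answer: -1034180892696789/56 ≈ -1.8468e+13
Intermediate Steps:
g(N) = 221/56 (g(N) = -35*(-1/8) - 18*1/42 = 35/8 - 3/7 = 221/56)
j = 22650969429/56 (j = (16517 + 676)*(23522 + 221/56) = 17193*(1317453/56) = 22650969429/56 ≈ 4.0448e+8)
(-30240 - 15417)*(2183 + j) = (-30240 - 15417)*(2183 + 22650969429/56) = -45657*22651091677/56 = -1034180892696789/56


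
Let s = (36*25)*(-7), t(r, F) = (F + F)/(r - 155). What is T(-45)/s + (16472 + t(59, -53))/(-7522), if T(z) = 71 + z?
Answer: -415904513/189554400 ≈ -2.1941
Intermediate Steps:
t(r, F) = 2*F/(-155 + r) (t(r, F) = (2*F)/(-155 + r) = 2*F/(-155 + r))
s = -6300 (s = 900*(-7) = -6300)
T(-45)/s + (16472 + t(59, -53))/(-7522) = (71 - 45)/(-6300) + (16472 + 2*(-53)/(-155 + 59))/(-7522) = 26*(-1/6300) + (16472 + 2*(-53)/(-96))*(-1/7522) = -13/3150 + (16472 + 2*(-53)*(-1/96))*(-1/7522) = -13/3150 + (16472 + 53/48)*(-1/7522) = -13/3150 + (790709/48)*(-1/7522) = -13/3150 - 790709/361056 = -415904513/189554400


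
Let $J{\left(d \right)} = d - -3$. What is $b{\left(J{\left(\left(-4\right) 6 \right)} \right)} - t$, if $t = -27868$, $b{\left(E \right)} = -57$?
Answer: $27811$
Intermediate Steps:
$J{\left(d \right)} = 3 + d$ ($J{\left(d \right)} = d + 3 = 3 + d$)
$b{\left(J{\left(\left(-4\right) 6 \right)} \right)} - t = -57 - -27868 = -57 + 27868 = 27811$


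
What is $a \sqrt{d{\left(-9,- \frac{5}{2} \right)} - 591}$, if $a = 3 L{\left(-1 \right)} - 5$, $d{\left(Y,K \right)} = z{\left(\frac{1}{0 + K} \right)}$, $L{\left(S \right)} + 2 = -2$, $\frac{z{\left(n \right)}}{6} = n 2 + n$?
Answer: $- \frac{17 i \sqrt{14955}}{5} \approx - 415.79 i$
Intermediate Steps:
$z{\left(n \right)} = 18 n$ ($z{\left(n \right)} = 6 \left(n 2 + n\right) = 6 \left(2 n + n\right) = 6 \cdot 3 n = 18 n$)
$L{\left(S \right)} = -4$ ($L{\left(S \right)} = -2 - 2 = -4$)
$d{\left(Y,K \right)} = \frac{18}{K}$ ($d{\left(Y,K \right)} = \frac{18}{0 + K} = \frac{18}{K}$)
$a = -17$ ($a = 3 \left(-4\right) - 5 = -12 - 5 = -17$)
$a \sqrt{d{\left(-9,- \frac{5}{2} \right)} - 591} = - 17 \sqrt{\frac{18}{\left(-5\right) \frac{1}{2}} - 591} = - 17 \sqrt{\frac{18}{- \frac{5}{2}} - 591} = - 17 \sqrt{18 \left(- \frac{2}{5}\right) - 591} = - 17 \sqrt{- \frac{36}{5} - 591} = - 17 \sqrt{- \frac{2991}{5}} = - 17 \frac{i \sqrt{14955}}{5} = - \frac{17 i \sqrt{14955}}{5}$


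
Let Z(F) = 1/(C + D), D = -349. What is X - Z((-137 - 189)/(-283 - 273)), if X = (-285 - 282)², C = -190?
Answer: 173282572/539 ≈ 3.2149e+5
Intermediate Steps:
Z(F) = -1/539 (Z(F) = 1/(-190 - 349) = 1/(-539) = -1/539)
X = 321489 (X = (-567)² = 321489)
X - Z((-137 - 189)/(-283 - 273)) = 321489 - 1*(-1/539) = 321489 + 1/539 = 173282572/539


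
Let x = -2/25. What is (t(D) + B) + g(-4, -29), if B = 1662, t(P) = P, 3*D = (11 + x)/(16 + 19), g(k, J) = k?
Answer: 207263/125 ≈ 1658.1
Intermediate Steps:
x = -2/25 ≈ -0.080000
D = 13/125 (D = ((11 - 2/25)/(16 + 19))/3 = ((273/25)/35)/3 = ((273/25)*(1/35))/3 = (⅓)*(39/125) = 13/125 ≈ 0.10400)
(t(D) + B) + g(-4, -29) = (13/125 + 1662) - 4 = 207763/125 - 4 = 207263/125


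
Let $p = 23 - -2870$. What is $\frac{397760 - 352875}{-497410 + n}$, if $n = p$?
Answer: $- \frac{44885}{494517} \approx -0.090765$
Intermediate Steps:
$p = 2893$ ($p = 23 + 2870 = 2893$)
$n = 2893$
$\frac{397760 - 352875}{-497410 + n} = \frac{397760 - 352875}{-497410 + 2893} = \frac{44885}{-494517} = 44885 \left(- \frac{1}{494517}\right) = - \frac{44885}{494517}$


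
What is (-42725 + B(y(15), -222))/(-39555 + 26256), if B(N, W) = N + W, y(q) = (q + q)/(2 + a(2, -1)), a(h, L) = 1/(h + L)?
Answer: 42937/13299 ≈ 3.2286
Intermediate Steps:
a(h, L) = 1/(L + h)
y(q) = 2*q/3 (y(q) = (q + q)/(2 + 1/(-1 + 2)) = (2*q)/(2 + 1/1) = (2*q)/(2 + 1) = (2*q)/3 = (2*q)*(⅓) = 2*q/3)
(-42725 + B(y(15), -222))/(-39555 + 26256) = (-42725 + ((⅔)*15 - 222))/(-39555 + 26256) = (-42725 + (10 - 222))/(-13299) = (-42725 - 212)*(-1/13299) = -42937*(-1/13299) = 42937/13299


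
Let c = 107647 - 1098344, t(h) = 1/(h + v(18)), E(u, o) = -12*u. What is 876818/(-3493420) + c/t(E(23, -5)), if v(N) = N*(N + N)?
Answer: -643731253194049/1746710 ≈ -3.6854e+8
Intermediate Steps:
v(N) = 2*N**2 (v(N) = N*(2*N) = 2*N**2)
t(h) = 1/(648 + h) (t(h) = 1/(h + 2*18**2) = 1/(h + 2*324) = 1/(h + 648) = 1/(648 + h))
c = -990697
876818/(-3493420) + c/t(E(23, -5)) = 876818/(-3493420) - 990697/(1/(648 - 12*23)) = 876818*(-1/3493420) - 990697/(1/(648 - 276)) = -438409/1746710 - 990697/(1/372) = -438409/1746710 - 990697/1/372 = -438409/1746710 - 990697*372 = -438409/1746710 - 368539284 = -643731253194049/1746710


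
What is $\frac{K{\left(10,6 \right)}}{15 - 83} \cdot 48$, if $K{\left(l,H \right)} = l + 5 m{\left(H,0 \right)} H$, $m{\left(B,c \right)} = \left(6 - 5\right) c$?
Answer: $- \frac{120}{17} \approx -7.0588$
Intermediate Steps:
$m{\left(B,c \right)} = c$ ($m{\left(B,c \right)} = 1 c = c$)
$K{\left(l,H \right)} = l$ ($K{\left(l,H \right)} = l + 5 \cdot 0 H = l + 0 H = l + 0 = l$)
$\frac{K{\left(10,6 \right)}}{15 - 83} \cdot 48 = \frac{1}{15 - 83} \cdot 10 \cdot 48 = \frac{1}{-68} \cdot 10 \cdot 48 = \left(- \frac{1}{68}\right) 10 \cdot 48 = \left(- \frac{5}{34}\right) 48 = - \frac{120}{17}$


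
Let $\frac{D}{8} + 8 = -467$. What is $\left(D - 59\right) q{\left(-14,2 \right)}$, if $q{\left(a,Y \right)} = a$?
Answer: $54026$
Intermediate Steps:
$D = -3800$ ($D = -64 + 8 \left(-467\right) = -64 - 3736 = -3800$)
$\left(D - 59\right) q{\left(-14,2 \right)} = \left(-3800 - 59\right) \left(-14\right) = \left(-3859\right) \left(-14\right) = 54026$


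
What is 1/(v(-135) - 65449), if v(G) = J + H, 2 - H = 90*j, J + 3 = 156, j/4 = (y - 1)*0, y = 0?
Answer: -1/65294 ≈ -1.5315e-5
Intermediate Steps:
j = 0 (j = 4*((0 - 1)*0) = 4*(-1*0) = 4*0 = 0)
J = 153 (J = -3 + 156 = 153)
H = 2 (H = 2 - 90*0 = 2 - 1*0 = 2 + 0 = 2)
v(G) = 155 (v(G) = 153 + 2 = 155)
1/(v(-135) - 65449) = 1/(155 - 65449) = 1/(-65294) = -1/65294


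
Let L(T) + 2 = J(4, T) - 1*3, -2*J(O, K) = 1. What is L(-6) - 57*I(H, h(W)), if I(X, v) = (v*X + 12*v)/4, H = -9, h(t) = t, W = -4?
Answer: 331/2 ≈ 165.50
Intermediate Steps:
J(O, K) = -½ (J(O, K) = -½*1 = -½)
L(T) = -11/2 (L(T) = -2 + (-½ - 1*3) = -2 + (-½ - 3) = -2 - 7/2 = -11/2)
I(X, v) = 3*v + X*v/4 (I(X, v) = (X*v + 12*v)*(¼) = (12*v + X*v)*(¼) = 3*v + X*v/4)
L(-6) - 57*I(H, h(W)) = -11/2 - 57*(-4)*(12 - 9)/4 = -11/2 - 57*(-4)*3/4 = -11/2 - 57*(-3) = -11/2 + 171 = 331/2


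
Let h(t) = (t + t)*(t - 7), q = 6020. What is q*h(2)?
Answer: -120400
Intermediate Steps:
h(t) = 2*t*(-7 + t) (h(t) = (2*t)*(-7 + t) = 2*t*(-7 + t))
q*h(2) = 6020*(2*2*(-7 + 2)) = 6020*(2*2*(-5)) = 6020*(-20) = -120400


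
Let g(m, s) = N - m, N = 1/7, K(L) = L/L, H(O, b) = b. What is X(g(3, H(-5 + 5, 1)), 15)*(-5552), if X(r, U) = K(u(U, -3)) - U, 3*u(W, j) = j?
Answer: 77728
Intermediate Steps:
u(W, j) = j/3
K(L) = 1
N = ⅐ ≈ 0.14286
g(m, s) = ⅐ - m
X(r, U) = 1 - U
X(g(3, H(-5 + 5, 1)), 15)*(-5552) = (1 - 1*15)*(-5552) = (1 - 15)*(-5552) = -14*(-5552) = 77728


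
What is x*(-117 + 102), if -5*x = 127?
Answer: 381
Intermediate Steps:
x = -127/5 (x = -1/5*127 = -127/5 ≈ -25.400)
x*(-117 + 102) = -127*(-117 + 102)/5 = -127/5*(-15) = 381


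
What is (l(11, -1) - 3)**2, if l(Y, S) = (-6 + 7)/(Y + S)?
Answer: 841/100 ≈ 8.4100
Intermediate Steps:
l(Y, S) = 1/(S + Y)
(l(11, -1) - 3)**2 = (1/(-1 + 11) - 3)**2 = (1/10 - 3)**2 = (-29/10)**2 = 841/100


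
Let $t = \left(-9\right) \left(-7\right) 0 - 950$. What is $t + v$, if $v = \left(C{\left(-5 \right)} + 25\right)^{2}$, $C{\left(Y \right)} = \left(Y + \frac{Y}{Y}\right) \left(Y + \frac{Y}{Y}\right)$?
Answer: $731$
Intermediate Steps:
$C{\left(Y \right)} = \left(1 + Y\right)^{2}$ ($C{\left(Y \right)} = \left(Y + 1\right) \left(Y + 1\right) = \left(1 + Y\right) \left(1 + Y\right) = \left(1 + Y\right)^{2}$)
$t = -950$ ($t = 63 \cdot 0 - 950 = 0 - 950 = -950$)
$v = 1681$ ($v = \left(\left(1 - 5\right)^{2} + 25\right)^{2} = \left(\left(-4\right)^{2} + 25\right)^{2} = \left(16 + 25\right)^{2} = 41^{2} = 1681$)
$t + v = -950 + 1681 = 731$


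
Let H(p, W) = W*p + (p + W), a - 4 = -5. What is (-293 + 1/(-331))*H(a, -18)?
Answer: 96984/331 ≈ 293.00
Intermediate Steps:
a = -1 (a = 4 - 5 = -1)
H(p, W) = W + p + W*p (H(p, W) = W*p + (W + p) = W + p + W*p)
(-293 + 1/(-331))*H(a, -18) = (-293 + 1/(-331))*(-18 - 1 - 18*(-1)) = (-293 - 1/331)*(-18 - 1 + 18) = -96984/331*(-1) = 96984/331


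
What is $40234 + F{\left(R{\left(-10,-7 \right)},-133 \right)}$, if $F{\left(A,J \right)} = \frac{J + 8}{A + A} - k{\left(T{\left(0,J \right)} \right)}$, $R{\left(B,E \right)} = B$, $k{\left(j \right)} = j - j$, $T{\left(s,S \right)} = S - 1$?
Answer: $\frac{160961}{4} \approx 40240.0$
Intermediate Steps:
$T{\left(s,S \right)} = -1 + S$
$k{\left(j \right)} = 0$
$F{\left(A,J \right)} = \frac{8 + J}{2 A}$ ($F{\left(A,J \right)} = \frac{J + 8}{A + A} - 0 = \frac{8 + J}{2 A} + 0 = \frac{8 + J}{2 A}$)
$40234 + F{\left(R{\left(-10,-7 \right)},-133 \right)} = 40234 + \frac{8 - 133}{2 \left(-10\right)} = 40234 + \frac{1}{2} \left(- \frac{1}{10}\right) \left(-125\right) = 40234 + \frac{25}{4} = \frac{160961}{4}$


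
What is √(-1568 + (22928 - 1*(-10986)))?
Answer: 3*√3594 ≈ 179.85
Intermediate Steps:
√(-1568 + (22928 - 1*(-10986))) = √(-1568 + (22928 + 10986)) = √(-1568 + 33914) = √32346 = 3*√3594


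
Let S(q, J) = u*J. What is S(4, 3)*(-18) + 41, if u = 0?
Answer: 41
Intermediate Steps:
S(q, J) = 0 (S(q, J) = 0*J = 0)
S(4, 3)*(-18) + 41 = 0*(-18) + 41 = 0 + 41 = 41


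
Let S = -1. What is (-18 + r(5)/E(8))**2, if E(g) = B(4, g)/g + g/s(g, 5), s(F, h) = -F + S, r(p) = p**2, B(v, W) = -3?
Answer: 11819844/8281 ≈ 1427.3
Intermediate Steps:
s(F, h) = -1 - F (s(F, h) = -F - 1 = -1 - F)
E(g) = -3/g + g/(-1 - g)
(-18 + r(5)/E(8))**2 = (-18 + 5**2/(((-3 - 1*8**2 - 3*8)/(8*(1 + 8)))))**2 = (-18 + 25/(((1/8)*(-3 - 1*64 - 24)/9)))**2 = (-18 + 25/(((1/8)*(1/9)*(-3 - 64 - 24))))**2 = (-18 + 25/(((1/8)*(1/9)*(-91))))**2 = (-18 + 25/(-91/72))**2 = (-18 + 25*(-72/91))**2 = (-18 - 1800/91)**2 = (-3438/91)**2 = 11819844/8281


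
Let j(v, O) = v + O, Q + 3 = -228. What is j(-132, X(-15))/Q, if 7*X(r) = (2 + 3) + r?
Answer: 934/1617 ≈ 0.57761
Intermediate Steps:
Q = -231 (Q = -3 - 228 = -231)
X(r) = 5/7 + r/7 (X(r) = ((2 + 3) + r)/7 = (5 + r)/7 = 5/7 + r/7)
j(v, O) = O + v
j(-132, X(-15))/Q = ((5/7 + (⅐)*(-15)) - 132)/(-231) = ((5/7 - 15/7) - 132)*(-1/231) = (-10/7 - 132)*(-1/231) = -934/7*(-1/231) = 934/1617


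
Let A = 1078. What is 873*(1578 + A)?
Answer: 2318688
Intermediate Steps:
873*(1578 + A) = 873*(1578 + 1078) = 873*2656 = 2318688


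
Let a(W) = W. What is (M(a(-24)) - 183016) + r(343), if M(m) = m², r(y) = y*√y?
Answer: -182440 + 2401*√7 ≈ -1.7609e+5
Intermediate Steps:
r(y) = y^(3/2)
(M(a(-24)) - 183016) + r(343) = ((-24)² - 183016) + 343^(3/2) = (576 - 183016) + 2401*√7 = -182440 + 2401*√7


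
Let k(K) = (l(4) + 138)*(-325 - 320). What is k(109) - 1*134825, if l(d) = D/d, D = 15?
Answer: -905015/4 ≈ -2.2625e+5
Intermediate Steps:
l(d) = 15/d
k(K) = -365715/4 (k(K) = (15/4 + 138)*(-325 - 320) = (15*(1/4) + 138)*(-645) = (15/4 + 138)*(-645) = (567/4)*(-645) = -365715/4)
k(109) - 1*134825 = -365715/4 - 1*134825 = -365715/4 - 134825 = -905015/4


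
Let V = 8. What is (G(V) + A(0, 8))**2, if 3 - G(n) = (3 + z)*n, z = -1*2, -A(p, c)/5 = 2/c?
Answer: 625/16 ≈ 39.063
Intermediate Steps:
A(p, c) = -10/c
z = -2
G(n) = 3 - n (G(n) = 3 - (3 - 2)*n = 3 - n)
(G(V) + A(0, 8))**2 = ((3 - 1*8) - 10/8)**2 = ((3 - 8) - 10*1/8)**2 = (-5 - 5/4)**2 = (-25/4)**2 = 625/16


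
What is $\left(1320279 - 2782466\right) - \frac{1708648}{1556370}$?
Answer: $- \frac{1137852844919}{778185} \approx -1.4622 \cdot 10^{6}$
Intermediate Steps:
$\left(1320279 - 2782466\right) - \frac{1708648}{1556370} = \left(1320279 - 2782466\right) - \frac{854324}{778185} = -1462187 - \frac{854324}{778185} = - \frac{1137852844919}{778185}$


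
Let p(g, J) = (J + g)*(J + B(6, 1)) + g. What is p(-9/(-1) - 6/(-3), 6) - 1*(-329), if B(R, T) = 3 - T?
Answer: 476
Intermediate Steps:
p(g, J) = g + (2 + J)*(J + g) (p(g, J) = (J + g)*(J + (3 - 1*1)) + g = (J + g)*(J + (3 - 1)) + g = (J + g)*(J + 2) + g = (J + g)*(2 + J) + g = (2 + J)*(J + g) + g = g + (2 + J)*(J + g))
p(-9/(-1) - 6/(-3), 6) - 1*(-329) = (6² + 2*6 + 3*(-9/(-1) - 6/(-3)) + 6*(-9/(-1) - 6/(-3))) - 1*(-329) = (36 + 12 + 3*(-9*(-1) - 6*(-⅓)) + 6*(-9*(-1) - 6*(-⅓))) + 329 = (36 + 12 + 3*(9 + 2) + 6*(9 + 2)) + 329 = (36 + 12 + 3*11 + 6*11) + 329 = (36 + 12 + 33 + 66) + 329 = 147 + 329 = 476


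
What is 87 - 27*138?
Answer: -3639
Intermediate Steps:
87 - 27*138 = 87 - 3726 = -3639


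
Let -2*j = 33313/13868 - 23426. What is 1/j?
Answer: 27736/324838455 ≈ 8.5384e-5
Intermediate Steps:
j = 324838455/27736 (j = -(33313/13868 - 23426)/2 = -½*(-324838455/13868) = 324838455/27736 ≈ 11712.)
1/j = 1/(324838455/27736) = 27736/324838455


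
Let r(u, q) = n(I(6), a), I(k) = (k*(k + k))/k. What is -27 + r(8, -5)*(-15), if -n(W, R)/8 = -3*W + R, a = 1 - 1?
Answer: -4347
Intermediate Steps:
a = 0
I(k) = 2*k (I(k) = (k*(2*k))/k = (2*k**2)/k = 2*k)
n(W, R) = -8*R + 24*W (n(W, R) = -8*(-3*W + R) = -8*(R - 3*W) = -8*R + 24*W)
r(u, q) = 288 (r(u, q) = -8*0 + 24*(2*6) = 0 + 24*12 = 0 + 288 = 288)
-27 + r(8, -5)*(-15) = -27 + 288*(-15) = -27 - 4320 = -4347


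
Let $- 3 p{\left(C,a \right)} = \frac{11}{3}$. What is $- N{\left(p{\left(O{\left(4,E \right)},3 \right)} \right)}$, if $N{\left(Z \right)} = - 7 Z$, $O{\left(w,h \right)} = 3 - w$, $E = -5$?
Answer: $- \frac{77}{9} \approx -8.5556$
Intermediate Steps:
$p{\left(C,a \right)} = - \frac{11}{9}$ ($p{\left(C,a \right)} = - \frac{11 \cdot \frac{1}{3}}{3} = \left(- \frac{1}{3}\right) \frac{11}{3} = - \frac{11}{9}$)
$- N{\left(p{\left(O{\left(4,E \right)},3 \right)} \right)} = - \frac{\left(-7\right) \left(-11\right)}{9} = \left(-1\right) \frac{77}{9} = - \frac{77}{9}$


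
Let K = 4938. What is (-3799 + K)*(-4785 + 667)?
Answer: -4690402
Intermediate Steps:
(-3799 + K)*(-4785 + 667) = (-3799 + 4938)*(-4785 + 667) = 1139*(-4118) = -4690402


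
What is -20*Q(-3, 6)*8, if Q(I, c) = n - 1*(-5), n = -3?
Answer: -320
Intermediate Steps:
Q(I, c) = 2 (Q(I, c) = -3 - 1*(-5) = -3 + 5 = 2)
-20*Q(-3, 6)*8 = -20*2*8 = -40*8 = -320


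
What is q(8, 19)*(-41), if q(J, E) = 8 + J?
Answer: -656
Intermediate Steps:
q(8, 19)*(-41) = (8 + 8)*(-41) = 16*(-41) = -656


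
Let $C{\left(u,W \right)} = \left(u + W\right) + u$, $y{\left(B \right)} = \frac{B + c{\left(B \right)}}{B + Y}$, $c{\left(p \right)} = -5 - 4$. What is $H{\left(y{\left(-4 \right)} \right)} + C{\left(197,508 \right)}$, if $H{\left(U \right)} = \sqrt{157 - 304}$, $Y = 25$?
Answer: $902 + 7 i \sqrt{3} \approx 902.0 + 12.124 i$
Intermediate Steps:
$c{\left(p \right)} = -9$
$y{\left(B \right)} = \frac{-9 + B}{25 + B}$ ($y{\left(B \right)} = \frac{B - 9}{B + 25} = \frac{-9 + B}{25 + B}$)
$C{\left(u,W \right)} = W + 2 u$ ($C{\left(u,W \right)} = \left(W + u\right) + u = W + 2 u$)
$H{\left(U \right)} = 7 i \sqrt{3}$ ($H{\left(U \right)} = \sqrt{-147} = 7 i \sqrt{3}$)
$H{\left(y{\left(-4 \right)} \right)} + C{\left(197,508 \right)} = 7 i \sqrt{3} + \left(508 + 2 \cdot 197\right) = 7 i \sqrt{3} + \left(508 + 394\right) = 7 i \sqrt{3} + 902 = 902 + 7 i \sqrt{3}$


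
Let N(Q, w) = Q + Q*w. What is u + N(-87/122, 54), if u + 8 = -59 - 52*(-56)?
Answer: 342305/122 ≈ 2805.8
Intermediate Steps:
u = 2845 (u = -8 + (-59 - 52*(-56)) = -8 + (-59 + 2912) = -8 + 2853 = 2845)
u + N(-87/122, 54) = 2845 + (-87/122)*(1 + 54) = 2845 - 87*1/122*55 = 2845 - 87/122*55 = 2845 - 4785/122 = 342305/122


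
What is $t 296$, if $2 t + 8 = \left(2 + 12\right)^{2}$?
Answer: $27824$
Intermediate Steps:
$t = 94$ ($t = -4 + \frac{\left(2 + 12\right)^{2}}{2} = -4 + \frac{14^{2}}{2} = -4 + \frac{1}{2} \cdot 196 = -4 + 98 = 94$)
$t 296 = 94 \cdot 296 = 27824$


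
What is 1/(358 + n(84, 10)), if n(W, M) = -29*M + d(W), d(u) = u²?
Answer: 1/7124 ≈ 0.00014037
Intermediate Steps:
n(W, M) = W² - 29*M (n(W, M) = -29*M + W² = W² - 29*M)
1/(358 + n(84, 10)) = 1/(358 + (84² - 29*10)) = 1/(358 + (7056 - 290)) = 1/(358 + 6766) = 1/7124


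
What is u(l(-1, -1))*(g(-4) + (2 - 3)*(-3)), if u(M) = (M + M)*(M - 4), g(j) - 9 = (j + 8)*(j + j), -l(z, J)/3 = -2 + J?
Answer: -1800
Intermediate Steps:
l(z, J) = 6 - 3*J (l(z, J) = -3*(-2 + J) = 6 - 3*J)
g(j) = 9 + 2*j*(8 + j) (g(j) = 9 + (j + 8)*(j + j) = 9 + (8 + j)*(2*j) = 9 + 2*j*(8 + j))
u(M) = 2*M*(-4 + M) (u(M) = (2*M)*(-4 + M) = 2*M*(-4 + M))
u(l(-1, -1))*(g(-4) + (2 - 3)*(-3)) = (2*(6 - 3*(-1))*(-4 + (6 - 3*(-1))))*((9 + 2*(-4)**2 + 16*(-4)) + (2 - 3)*(-3)) = (2*(6 + 3)*(-4 + (6 + 3)))*((9 + 2*16 - 64) - 1*(-3)) = (2*9*(-4 + 9))*((9 + 32 - 64) + 3) = (2*9*5)*(-23 + 3) = 90*(-20) = -1800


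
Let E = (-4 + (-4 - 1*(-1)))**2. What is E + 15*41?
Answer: 664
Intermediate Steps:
E = 49 (E = (-4 + (-4 + 1))**2 = (-4 - 3)**2 = (-7)**2 = 49)
E + 15*41 = 49 + 15*41 = 49 + 615 = 664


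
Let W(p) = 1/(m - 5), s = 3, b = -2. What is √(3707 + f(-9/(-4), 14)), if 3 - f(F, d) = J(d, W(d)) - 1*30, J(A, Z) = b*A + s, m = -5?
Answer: √3765 ≈ 61.360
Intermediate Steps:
W(p) = -⅒ (W(p) = 1/(-5 - 5) = 1/(-10) = -⅒)
J(A, Z) = 3 - 2*A (J(A, Z) = -2*A + 3 = 3 - 2*A)
f(F, d) = 30 + 2*d (f(F, d) = 3 - ((3 - 2*d) - 1*30) = 3 - ((3 - 2*d) - 30) = 3 - (-27 - 2*d) = 3 + (27 + 2*d) = 30 + 2*d)
√(3707 + f(-9/(-4), 14)) = √(3707 + (30 + 2*14)) = √(3707 + (30 + 28)) = √(3707 + 58) = √3765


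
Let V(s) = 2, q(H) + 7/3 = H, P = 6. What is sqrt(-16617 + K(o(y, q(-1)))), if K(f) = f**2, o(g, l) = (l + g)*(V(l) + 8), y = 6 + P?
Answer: I*sqrt(81953)/3 ≈ 95.425*I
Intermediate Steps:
q(H) = -7/3 + H
y = 12 (y = 6 + 6 = 12)
o(g, l) = 10*g + 10*l (o(g, l) = (l + g)*(2 + 8) = (g + l)*10 = 10*g + 10*l)
sqrt(-16617 + K(o(y, q(-1)))) = sqrt(-16617 + (10*12 + 10*(-7/3 - 1))**2) = sqrt(-16617 + (120 + 10*(-10/3))**2) = sqrt(-16617 + (120 - 100/3)**2) = sqrt(-16617 + (260/3)**2) = sqrt(-16617 + 67600/9) = sqrt(-81953/9) = I*sqrt(81953)/3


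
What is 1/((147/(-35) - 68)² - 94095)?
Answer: -25/2222054 ≈ -1.1251e-5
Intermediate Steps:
1/((147/(-35) - 68)² - 94095) = 1/((147*(-1/35) - 68)² - 94095) = 1/((-21/5 - 68)² - 94095) = 1/((-361/5)² - 94095) = 1/(130321/25 - 94095) = 1/(-2222054/25) = -25/2222054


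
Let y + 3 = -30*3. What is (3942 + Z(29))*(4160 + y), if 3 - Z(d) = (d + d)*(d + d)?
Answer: 2362927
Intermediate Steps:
y = -93 (y = -3 - 30*3 = -3 - 90 = -93)
Z(d) = 3 - 4*d**2 (Z(d) = 3 - (d + d)*(d + d) = 3 - 2*d*2*d = 3 - 4*d**2)
(3942 + Z(29))*(4160 + y) = (3942 + (3 - 4*29**2))*(4160 - 93) = (3942 + (3 - 4*841))*4067 = (3942 + (3 - 3364))*4067 = (3942 - 3361)*4067 = 581*4067 = 2362927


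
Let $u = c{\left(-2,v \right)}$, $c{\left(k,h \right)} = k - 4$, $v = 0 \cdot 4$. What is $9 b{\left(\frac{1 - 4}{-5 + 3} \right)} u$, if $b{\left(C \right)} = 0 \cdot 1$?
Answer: $0$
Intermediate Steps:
$b{\left(C \right)} = 0$
$v = 0$
$c{\left(k,h \right)} = -4 + k$
$u = -6$ ($u = -4 - 2 = -6$)
$9 b{\left(\frac{1 - 4}{-5 + 3} \right)} u = 9 \cdot 0 \left(-6\right) = 0 \left(-6\right) = 0$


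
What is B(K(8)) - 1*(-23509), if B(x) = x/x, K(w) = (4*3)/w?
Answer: 23510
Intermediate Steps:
K(w) = 12/w
B(x) = 1
B(K(8)) - 1*(-23509) = 1 - 1*(-23509) = 1 + 23509 = 23510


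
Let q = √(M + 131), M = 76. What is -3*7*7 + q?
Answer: -147 + 3*√23 ≈ -132.61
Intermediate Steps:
q = 3*√23 (q = √(76 + 131) = √207 = 3*√23 ≈ 14.387)
-3*7*7 + q = -3*7*7 + 3*√23 = -21*7 + 3*√23 = -147 + 3*√23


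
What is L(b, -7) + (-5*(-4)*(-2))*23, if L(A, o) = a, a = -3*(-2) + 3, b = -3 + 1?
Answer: -911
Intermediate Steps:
b = -2
a = 9 (a = 6 + 3 = 9)
L(A, o) = 9
L(b, -7) + (-5*(-4)*(-2))*23 = 9 + (-5*(-4)*(-2))*23 = 9 + (20*(-2))*23 = 9 - 40*23 = 9 - 920 = -911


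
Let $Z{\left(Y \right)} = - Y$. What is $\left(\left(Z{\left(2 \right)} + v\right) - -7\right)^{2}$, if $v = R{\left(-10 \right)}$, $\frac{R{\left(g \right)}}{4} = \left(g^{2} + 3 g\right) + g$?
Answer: $60025$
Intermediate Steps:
$R{\left(g \right)} = 4 g^{2} + 16 g$ ($R{\left(g \right)} = 4 \left(\left(g^{2} + 3 g\right) + g\right) = 4 \left(g^{2} + 4 g\right) = 4 g^{2} + 16 g$)
$v = 240$ ($v = 4 \left(-10\right) \left(4 - 10\right) = 4 \left(-10\right) \left(-6\right) = 240$)
$\left(\left(Z{\left(2 \right)} + v\right) - -7\right)^{2} = \left(\left(\left(-1\right) 2 + 240\right) - -7\right)^{2} = \left(\left(-2 + 240\right) + \left(-39 + 46\right)\right)^{2} = \left(238 + 7\right)^{2} = 245^{2} = 60025$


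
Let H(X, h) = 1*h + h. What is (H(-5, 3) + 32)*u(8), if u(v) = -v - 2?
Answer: -380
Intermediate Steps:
u(v) = -2 - v
H(X, h) = 2*h (H(X, h) = h + h = 2*h)
(H(-5, 3) + 32)*u(8) = (2*3 + 32)*(-2 - 1*8) = (6 + 32)*(-2 - 8) = 38*(-10) = -380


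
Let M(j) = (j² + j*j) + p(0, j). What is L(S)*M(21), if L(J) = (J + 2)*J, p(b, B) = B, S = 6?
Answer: 43344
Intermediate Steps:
L(J) = J*(2 + J) (L(J) = (2 + J)*J = J*(2 + J))
M(j) = j + 2*j² (M(j) = (j² + j*j) + j = (j² + j²) + j = 2*j² + j = j + 2*j²)
L(S)*M(21) = (6*(2 + 6))*(21*(1 + 2*21)) = (6*8)*(21*(1 + 42)) = 48*(21*43) = 48*903 = 43344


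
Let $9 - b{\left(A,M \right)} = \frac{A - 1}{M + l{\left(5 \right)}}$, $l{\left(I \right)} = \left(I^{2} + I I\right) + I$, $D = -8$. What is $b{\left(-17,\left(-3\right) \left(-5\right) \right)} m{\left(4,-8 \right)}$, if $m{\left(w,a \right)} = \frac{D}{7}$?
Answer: $- \frac{2592}{245} \approx -10.58$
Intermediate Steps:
$l{\left(I \right)} = I + 2 I^{2}$ ($l{\left(I \right)} = \left(I^{2} + I^{2}\right) + I = 2 I^{2} + I = I + 2 I^{2}$)
$b{\left(A,M \right)} = 9 - \frac{-1 + A}{55 + M}$ ($b{\left(A,M \right)} = 9 - \frac{A - 1}{M + 5 \left(1 + 2 \cdot 5\right)} = 9 - \frac{-1 + A}{M + 5 \left(1 + 10\right)} = 9 - \frac{-1 + A}{M + 5 \cdot 11} = 9 - \frac{-1 + A}{M + 55} = 9 - \frac{-1 + A}{55 + M}$)
$m{\left(w,a \right)} = - \frac{8}{7}$
$b{\left(-17,\left(-3\right) \left(-5\right) \right)} m{\left(4,-8 \right)} = \frac{496 - -17 + 9 \left(\left(-3\right) \left(-5\right)\right)}{55 - -15} \left(- \frac{8}{7}\right) = \frac{496 + 17 + 9 \cdot 15}{55 + 15} \left(- \frac{8}{7}\right) = \frac{496 + 17 + 135}{70} \left(- \frac{8}{7}\right) = \frac{1}{70} \cdot 648 \left(- \frac{8}{7}\right) = \frac{324}{35} \left(- \frac{8}{7}\right) = - \frac{2592}{245}$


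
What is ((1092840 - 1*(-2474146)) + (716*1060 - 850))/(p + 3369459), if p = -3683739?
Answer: -540637/39285 ≈ -13.762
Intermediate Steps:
((1092840 - 1*(-2474146)) + (716*1060 - 850))/(p + 3369459) = ((1092840 - 1*(-2474146)) + (716*1060 - 850))/(-3683739 + 3369459) = ((1092840 + 2474146) + (758960 - 850))/(-314280) = (3566986 + 758110)*(-1/314280) = 4325096*(-1/314280) = -540637/39285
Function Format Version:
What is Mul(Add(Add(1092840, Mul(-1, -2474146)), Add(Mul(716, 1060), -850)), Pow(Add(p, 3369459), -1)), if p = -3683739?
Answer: Rational(-540637, 39285) ≈ -13.762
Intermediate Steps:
Mul(Add(Add(1092840, Mul(-1, -2474146)), Add(Mul(716, 1060), -850)), Pow(Add(p, 3369459), -1)) = Mul(Add(Add(1092840, Mul(-1, -2474146)), Add(Mul(716, 1060), -850)), Pow(Add(-3683739, 3369459), -1)) = Mul(Add(Add(1092840, 2474146), Add(758960, -850)), Pow(-314280, -1)) = Mul(Add(3566986, 758110), Rational(-1, 314280)) = Mul(4325096, Rational(-1, 314280)) = Rational(-540637, 39285)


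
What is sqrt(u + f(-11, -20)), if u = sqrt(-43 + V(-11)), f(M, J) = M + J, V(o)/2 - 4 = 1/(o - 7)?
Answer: sqrt(-279 + 6*I*sqrt(79))/3 ≈ 0.52973 + 5.5929*I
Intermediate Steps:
V(o) = 8 + 2/(-7 + o) (V(o) = 8 + 2/(o - 7) = 8 + 2/(-7 + o))
f(M, J) = J + M
u = 2*I*sqrt(79)/3 (u = sqrt(-43 + 2*(-27 + 4*(-11))/(-7 - 11)) = sqrt(-43 + 2*(-27 - 44)/(-18)) = sqrt(-43 + 2*(-1/18)*(-71)) = sqrt(-43 + 71/9) = sqrt(-316/9) = 2*I*sqrt(79)/3 ≈ 5.9255*I)
sqrt(u + f(-11, -20)) = sqrt(2*I*sqrt(79)/3 + (-20 - 11)) = sqrt(2*I*sqrt(79)/3 - 31) = sqrt(-31 + 2*I*sqrt(79)/3)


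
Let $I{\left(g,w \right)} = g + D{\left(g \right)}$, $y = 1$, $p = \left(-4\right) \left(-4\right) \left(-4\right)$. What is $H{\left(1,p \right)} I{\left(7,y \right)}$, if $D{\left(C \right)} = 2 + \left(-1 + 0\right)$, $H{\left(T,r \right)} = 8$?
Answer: $64$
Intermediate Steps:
$p = -64$ ($p = 16 \left(-4\right) = -64$)
$D{\left(C \right)} = 1$ ($D{\left(C \right)} = 2 - 1 = 1$)
$I{\left(g,w \right)} = 1 + g$ ($I{\left(g,w \right)} = g + 1 = 1 + g$)
$H{\left(1,p \right)} I{\left(7,y \right)} = 8 \left(1 + 7\right) = 8 \cdot 8 = 64$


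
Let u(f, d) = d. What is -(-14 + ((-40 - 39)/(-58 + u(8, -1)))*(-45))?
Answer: 4381/59 ≈ 74.254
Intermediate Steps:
-(-14 + ((-40 - 39)/(-58 + u(8, -1)))*(-45)) = -(-14 + ((-40 - 39)/(-58 - 1))*(-45)) = -(-14 - 79/(-59)*(-45)) = -(-14 - 79*(-1/59)*(-45)) = -(-14 + (79/59)*(-45)) = -(-14 - 3555/59) = -1*(-4381/59) = 4381/59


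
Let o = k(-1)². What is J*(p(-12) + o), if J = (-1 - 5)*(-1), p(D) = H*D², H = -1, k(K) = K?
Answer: -858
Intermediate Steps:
o = 1 (o = (-1)² = 1)
p(D) = -D²
J = 6 (J = -6*(-1) = 6)
J*(p(-12) + o) = 6*(-1*(-12)² + 1) = 6*(-1*144 + 1) = 6*(-144 + 1) = 6*(-143) = -858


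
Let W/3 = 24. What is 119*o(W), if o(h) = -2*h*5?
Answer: -85680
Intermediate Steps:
W = 72 (W = 3*24 = 72)
o(h) = -10*h
119*o(W) = 119*(-10*72) = 119*(-720) = -85680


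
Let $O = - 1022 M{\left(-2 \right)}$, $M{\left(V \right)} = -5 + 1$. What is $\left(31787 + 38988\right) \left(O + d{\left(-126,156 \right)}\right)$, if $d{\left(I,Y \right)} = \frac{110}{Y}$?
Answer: $\frac{22571492225}{78} \approx 2.8938 \cdot 10^{8}$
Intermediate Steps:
$M{\left(V \right)} = -4$
$O = 4088$ ($O = \left(-1022\right) \left(-4\right) = 4088$)
$\left(31787 + 38988\right) \left(O + d{\left(-126,156 \right)}\right) = \left(31787 + 38988\right) \left(4088 + \frac{110}{156}\right) = 70775 \left(4088 + 110 \cdot \frac{1}{156}\right) = 70775 \left(4088 + \frac{55}{78}\right) = 70775 \cdot \frac{318919}{78} = \frac{22571492225}{78}$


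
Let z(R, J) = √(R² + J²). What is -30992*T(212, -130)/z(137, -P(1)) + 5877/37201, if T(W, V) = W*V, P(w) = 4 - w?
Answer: 5877/37201 + 427069760*√18778/9389 ≈ 6.2331e+6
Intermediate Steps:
T(W, V) = V*W
z(R, J) = √(J² + R²)
-30992*T(212, -130)/z(137, -P(1)) + 5877/37201 = -30992*(-27560/√((-(4 - 1*1))² + 137²)) + 5877/37201 = -30992*(-27560/√((-(4 - 1))² + 18769)) + 5877*(1/37201) = -30992*(-27560/√((-1*3)² + 18769)) + 5877/37201 = -30992*(-27560/√((-3)² + 18769)) + 5877/37201 = -30992*(-27560/√(9 + 18769)) + 5877/37201 = -30992*(-13780*√18778/9389) + 5877/37201 = -(-427069760)*√18778/9389 + 5877/37201 = 427069760*√18778/9389 + 5877/37201 = 5877/37201 + 427069760*√18778/9389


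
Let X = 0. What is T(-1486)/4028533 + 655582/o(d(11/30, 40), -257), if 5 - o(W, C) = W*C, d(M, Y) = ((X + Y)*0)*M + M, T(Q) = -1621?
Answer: 79231006810463/11992942741 ≈ 6606.5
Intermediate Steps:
d(M, Y) = M (d(M, Y) = ((0 + Y)*0)*M + M = (Y*0)*M + M = 0*M + M = 0 + M = M)
o(W, C) = 5 - C*W (o(W, C) = 5 - W*C = 5 - C*W)
T(-1486)/4028533 + 655582/o(d(11/30, 40), -257) = -1621/4028533 + 655582/(5 - 1*(-257)*11/30) = -1621/4028533 + 655582/(5 + 2827/30) = -1621/4028533 + 655582/(2977/30) = -1621/4028533 + 655582*(30/2977) = -1621/4028533 + 19667460/2977 = 79231006810463/11992942741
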